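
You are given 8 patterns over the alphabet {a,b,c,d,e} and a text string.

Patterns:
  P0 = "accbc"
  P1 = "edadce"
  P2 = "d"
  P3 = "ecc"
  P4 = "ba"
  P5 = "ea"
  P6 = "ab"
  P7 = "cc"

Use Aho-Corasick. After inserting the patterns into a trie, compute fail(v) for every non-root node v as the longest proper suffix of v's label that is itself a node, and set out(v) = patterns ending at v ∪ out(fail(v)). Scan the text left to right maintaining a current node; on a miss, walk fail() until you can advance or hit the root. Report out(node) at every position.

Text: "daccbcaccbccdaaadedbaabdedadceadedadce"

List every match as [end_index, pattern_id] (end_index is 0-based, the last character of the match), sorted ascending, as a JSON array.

Construct AC machine:
Trie nodes:
  0='ε' goto a→1 b→15 c→19 d→12 e→6
  1='a' goto b→18 c→2
  2='ac' goto c→3
  3='acc' goto b→4
  4='accb' goto c→5
  5='accbc' goto ·  ←P0
  6='e' goto a→17 c→13 d→7
  7='ed' goto a→8
  8='eda' goto d→9
  9='edad' goto c→10
  10='edadc' goto e→11
  11='edadce' goto ·  ←P1
  12='d' goto ·  ←P2
  13='ec' goto c→14
  14='ecc' goto ·  ←P3
  15='b' goto a→16
  16='ba' goto ·  ←P4
  17='ea' goto ·  ←P5
  18='ab' goto ·  ←P6
  19='c' goto c→20
  20='cc' goto ·  ←P7

BFS fail/out derivation:
  n1('a'): parent n0 fail=0; on 'a' 0 → fail=0;  out ∅∪∅=∅
  n6('e'): parent n0 fail=0; on 'e' 0 → fail=0;  out ∅∪∅=∅
  n12('d'): parent n0 fail=0; on 'd' 0 → fail=0;  out {2}∪∅={2}
  n15('b'): parent n0 fail=0; on 'b' 0 → fail=0;  out ∅∪∅=∅
  n19('c'): parent n0 fail=0; on 'c' 0 → fail=0;  out ∅∪∅=∅
  n2('ac'): parent n1 fail=0; on 'c' 0 → fail=19;  out ∅∪∅=∅
  n7('ed'): parent n6 fail=0; on 'd' 0 → fail=12;  out ∅∪{2}={2}
  n13('ec'): parent n6 fail=0; on 'c' 0 → fail=19;  out ∅∪∅=∅
  n16('ba'): parent n15 fail=0; on 'a' 0 → fail=1;  out {4}∪∅={4}
  n17('ea'): parent n6 fail=0; on 'a' 0 → fail=1;  out {5}∪∅={5}
  n18('ab'): parent n1 fail=0; on 'b' 0 → fail=15;  out {6}∪∅={6}
  n20('cc'): parent n19 fail=0; on 'c' 0 → fail=19;  out {7}∪∅={7}
  n3('acc'): parent n2 fail=19; on 'c' 19 → fail=20;  out ∅∪{7}={7}
  n8('eda'): parent n7 fail=12; on 'a' 12→0 → fail=1;  out ∅∪∅=∅
  n14('ecc'): parent n13 fail=19; on 'c' 19 → fail=20;  out {3}∪{7}={3,7}
  n4('accb'): parent n3 fail=20; on 'b' 20→19→0 → fail=15;  out ∅∪∅=∅
  n9('edad'): parent n8 fail=1; on 'd' 1→0 → fail=12;  out ∅∪{2}={2}
  n5('accbc'): parent n4 fail=15; on 'c' 15→0 → fail=19;  out {0}∪∅={0}
  n10('edadc'): parent n9 fail=12; on 'c' 12→0 → fail=19;  out ∅∪∅=∅
  n11('edadce'): parent n10 fail=19; on 'e' 19→0 → fail=6;  out {1}∪∅={1}

Text stream:
pos 0 'd': at 12  emit P2@[0:0]
pos 1 'a': at 1 (fail-walked)
pos 2 'c': at 2
pos 3 'c': at 3  emit P7@[2:3]
pos 4 'b': at 4
pos 5 'c': at 5  emit P0@[1:5]
pos 6 'a': at 1 (fail-walked)
pos 7 'c': at 2
pos 8 'c': at 3  emit P7@[7:8]
pos 9 'b': at 4
pos 10 'c': at 5  emit P0@[6:10]
pos 11 'c': at 20 (fail-walked)  emit P7@[10:11]
pos 12 'd': at 12 (fail-walked)  emit P2@[12:12]
pos 13 'a': at 1 (fail-walked)
pos 14 'a': at 1 (fail-walked)
pos 15 'a': at 1 (fail-walked)
pos 16 'd': at 12 (fail-walked)  emit P2@[16:16]
pos 17 'e': at 6 (fail-walked)
pos 18 'd': at 7  emit P2@[18:18]
pos 19 'b': at 15 (fail-walked)
pos 20 'a': at 16  emit P4@[19:20]
pos 21 'a': at 1 (fail-walked)
pos 22 'b': at 18  emit P6@[21:22]
pos 23 'd': at 12 (fail-walked)  emit P2@[23:23]
pos 24 'e': at 6 (fail-walked)
pos 25 'd': at 7  emit P2@[25:25]
pos 26 'a': at 8
pos 27 'd': at 9  emit P2@[27:27]
pos 28 'c': at 10
pos 29 'e': at 11  emit P1@[24:29]
pos 30 'a': at 17 (fail-walked)  emit P5@[29:30]
pos 31 'd': at 12 (fail-walked)  emit P2@[31:31]
pos 32 'e': at 6 (fail-walked)
pos 33 'd': at 7  emit P2@[33:33]
pos 34 'a': at 8
pos 35 'd': at 9  emit P2@[35:35]
pos 36 'c': at 10
pos 37 'e': at 11  emit P1@[32:37]

Result: [[0,2],[3,7],[5,0],[8,7],[10,0],[11,7],[12,2],[16,2],[18,2],[20,4],[22,6],[23,2],[25,2],[27,2],[29,1],[30,5],[31,2],[33,2],[35,2],[37,1]]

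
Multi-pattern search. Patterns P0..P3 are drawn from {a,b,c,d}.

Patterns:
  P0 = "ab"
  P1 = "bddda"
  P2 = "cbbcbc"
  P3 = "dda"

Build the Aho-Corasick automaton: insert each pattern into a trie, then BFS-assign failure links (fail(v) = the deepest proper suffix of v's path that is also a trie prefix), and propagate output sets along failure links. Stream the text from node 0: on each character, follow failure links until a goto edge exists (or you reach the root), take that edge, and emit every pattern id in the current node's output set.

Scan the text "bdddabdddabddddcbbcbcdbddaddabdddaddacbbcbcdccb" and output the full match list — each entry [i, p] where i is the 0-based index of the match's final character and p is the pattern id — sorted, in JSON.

Construct AC machine:
Trie nodes:
  0='ε' goto a→1 b→3 c→8 d→14
  1='a' goto b→2
  2='ab' goto ·  [P0 ends]
  3='b' goto d→4
  4='bd' goto d→5
  5='bdd' goto d→6
  6='bddd' goto a→7
  7='bddda' goto ·  [P1 ends]
  8='c' goto b→9
  9='cb' goto b→10
  10='cbb' goto c→11
  11='cbbc' goto b→12
  12='cbbcb' goto c→13
  13='cbbcbc' goto ·  [P2 ends]
  14='d' goto d→15
  15='dd' goto a→16
  16='dda' goto ·  [P3 ends]

BFS fail/out derivation:
  n1('a'): parent n0 fail=0; on 'a' 0 → fail=0;  out ∅∪∅=∅
  n3('b'): parent n0 fail=0; on 'b' 0 → fail=0;  out ∅∪∅=∅
  n8('c'): parent n0 fail=0; on 'c' 0 → fail=0;  out ∅∪∅=∅
  n14('d'): parent n0 fail=0; on 'd' 0 → fail=0;  out ∅∪∅=∅
  n2('ab'): parent n1 fail=0; on 'b' 0 → fail=3;  out {0}∪∅={0}
  n4('bd'): parent n3 fail=0; on 'd' 0 → fail=14;  out ∅∪∅=∅
  n9('cb'): parent n8 fail=0; on 'b' 0 → fail=3;  out ∅∪∅=∅
  n15('dd'): parent n14 fail=0; on 'd' 0 → fail=14;  out ∅∪∅=∅
  n5('bdd'): parent n4 fail=14; on 'd' 14 → fail=15;  out ∅∪∅=∅
  n10('cbb'): parent n9 fail=3; on 'b' 3→0 → fail=3;  out ∅∪∅=∅
  n16('dda'): parent n15 fail=14; on 'a' 14→0 → fail=1;  out {3}∪∅={3}
  n6('bddd'): parent n5 fail=15; on 'd' 15→14 → fail=15;  out ∅∪∅=∅
  n11('cbbc'): parent n10 fail=3; on 'c' 3→0 → fail=8;  out ∅∪∅=∅
  n7('bddda'): parent n6 fail=15; on 'a' 15 → fail=16;  out {1}∪{3}={1,3}
  n12('cbbcb'): parent n11 fail=8; on 'b' 8 → fail=9;  out ∅∪∅=∅
  n13('cbbcbc'): parent n12 fail=9; on 'c' 9→3→0 → fail=8;  out {2}∪∅={2}

Run:
pos 0 'b': at 3
pos 1 'd': at 4
pos 2 'd': at 5
pos 3 'd': at 6
pos 4 'a': at 7  → match P1@[0:4],P3@[2:4]
pos 5 'b': at 2 (fail-walked)  → match P0@[4:5]
pos 6 'd': at 4 (fail-walked)
pos 7 'd': at 5
pos 8 'd': at 6
pos 9 'a': at 7  → match P1@[5:9],P3@[7:9]
pos 10 'b': at 2 (fail-walked)  → match P0@[9:10]
pos 11 'd': at 4 (fail-walked)
pos 12 'd': at 5
pos 13 'd': at 6
pos 14 'd': at 15 (fail-walked)
pos 15 'c': at 8 (fail-walked)
pos 16 'b': at 9
pos 17 'b': at 10
pos 18 'c': at 11
pos 19 'b': at 12
pos 20 'c': at 13  → match P2@[15:20]
pos 21 'd': at 14 (fail-walked)
pos 22 'b': at 3 (fail-walked)
pos 23 'd': at 4
pos 24 'd': at 5
pos 25 'a': at 16 (fail-walked)  → match P3@[23:25]
pos 26 'd': at 14 (fail-walked)
pos 27 'd': at 15
pos 28 'a': at 16  → match P3@[26:28]
pos 29 'b': at 2 (fail-walked)  → match P0@[28:29]
pos 30 'd': at 4 (fail-walked)
pos 31 'd': at 5
pos 32 'd': at 6
pos 33 'a': at 7  → match P1@[29:33],P3@[31:33]
pos 34 'd': at 14 (fail-walked)
pos 35 'd': at 15
pos 36 'a': at 16  → match P3@[34:36]
pos 37 'c': at 8 (fail-walked)
pos 38 'b': at 9
pos 39 'b': at 10
pos 40 'c': at 11
pos 41 'b': at 12
pos 42 'c': at 13  → match P2@[37:42]
pos 43 'd': at 14 (fail-walked)
pos 44 'c': at 8 (fail-walked)
pos 45 'c': at 8 (fail-walked)
pos 46 'b': at 9

All matches (sorted): [[4,1],[4,3],[5,0],[9,1],[9,3],[10,0],[20,2],[25,3],[28,3],[29,0],[33,1],[33,3],[36,3],[42,2]]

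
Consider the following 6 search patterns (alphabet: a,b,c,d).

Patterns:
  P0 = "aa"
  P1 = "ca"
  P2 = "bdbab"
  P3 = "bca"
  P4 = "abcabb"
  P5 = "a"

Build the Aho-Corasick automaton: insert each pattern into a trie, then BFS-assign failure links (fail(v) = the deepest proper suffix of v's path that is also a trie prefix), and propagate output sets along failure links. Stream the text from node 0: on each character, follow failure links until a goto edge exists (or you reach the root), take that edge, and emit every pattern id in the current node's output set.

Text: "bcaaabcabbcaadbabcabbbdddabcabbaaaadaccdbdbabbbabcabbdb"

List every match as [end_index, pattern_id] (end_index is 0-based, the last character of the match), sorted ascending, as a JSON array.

Construct AC machine:
Trie nodes:
  n0 'ε': a→1 b→5 c→3
  n1 'a': a→2 b→12  [P5 ends]
  n2 'aa': ·  [P0 ends]
  n3 'c': a→4
  n4 'ca': ·  [P1 ends]
  n5 'b': c→10 d→6
  n6 'bd': b→7
  n7 'bdb': a→8
  n8 'bdba': b→9
  n9 'bdbab': ·  [P2 ends]
  n10 'bc': a→11
  n11 'bca': ·  [P3 ends]
  n12 'ab': c→13
  n13 'abc': a→14
  n14 'abca': b→15
  n15 'abcab': b→16
  n16 'abcabb': ·  [P4 ends]

Failure links (BFS by depth):
  n1('a'): parent n0 fail=0; on 'a' 0 → fail=0;  out {5}∪∅={5}
  n3('c'): parent n0 fail=0; on 'c' 0 → fail=0;  out ∅∪∅=∅
  n5('b'): parent n0 fail=0; on 'b' 0 → fail=0;  out ∅∪∅=∅
  n2('aa'): parent n1 fail=0; on 'a' 0 → fail=1;  out {0}∪{5}={0,5}
  n4('ca'): parent n3 fail=0; on 'a' 0 → fail=1;  out {1}∪{5}={1,5}
  n6('bd'): parent n5 fail=0; on 'd' 0 → fail=0;  out ∅∪∅=∅
  n10('bc'): parent n5 fail=0; on 'c' 0 → fail=3;  out ∅∪∅=∅
  n12('ab'): parent n1 fail=0; on 'b' 0 → fail=5;  out ∅∪∅=∅
  n7('bdb'): parent n6 fail=0; on 'b' 0 → fail=5;  out ∅∪∅=∅
  n11('bca'): parent n10 fail=3; on 'a' 3 → fail=4;  out {3}∪{1,5}={1,3,5}
  n13('abc'): parent n12 fail=5; on 'c' 5 → fail=10;  out ∅∪∅=∅
  n8('bdba'): parent n7 fail=5; on 'a' 5→0 → fail=1;  out ∅∪{5}={5}
  n14('abca'): parent n13 fail=10; on 'a' 10 → fail=11;  out ∅∪{1,3,5}={1,3,5}
  n9('bdbab'): parent n8 fail=1; on 'b' 1 → fail=12;  out {2}∪∅={2}
  n15('abcab'): parent n14 fail=11; on 'b' 11→4→1 → fail=12;  out ∅∪∅=∅
  n16('abcabb'): parent n15 fail=12; on 'b' 12→5→0 → fail=5;  out {4}∪∅={4}

Scan:
i=0 'b': node 0→5
i=1 'c': node 5→10
i=2 'a': node 10→11  ** P1@[1:2],P3@[0:2],P5@[2:2]
i=3 'a': node 11→2 ·f  ** P0@[2:3],P5@[3:3]
i=4 'a': node 2→2 ·f  ** P0@[3:4],P5@[4:4]
i=5 'b': node 2→12 ·f
i=6 'c': node 12→13
i=7 'a': node 13→14  ** P1@[6:7],P3@[5:7],P5@[7:7]
i=8 'b': node 14→15
i=9 'b': node 15→16  ** P4@[4:9]
i=10 'c': node 16→10 ·f
i=11 'a': node 10→11  ** P1@[10:11],P3@[9:11],P5@[11:11]
i=12 'a': node 11→2 ·f  ** P0@[11:12],P5@[12:12]
i=13 'd': node 2→0 ·f
i=14 'b': node 0→5
i=15 'a': node 5→1 ·f  ** P5@[15:15]
i=16 'b': node 1→12
i=17 'c': node 12→13
i=18 'a': node 13→14  ** P1@[17:18],P3@[16:18],P5@[18:18]
i=19 'b': node 14→15
i=20 'b': node 15→16  ** P4@[15:20]
i=21 'b': node 16→5 ·f
i=22 'd': node 5→6
i=23 'd': node 6→0 ·f
i=24 'd': node 0→0
i=25 'a': node 0→1  ** P5@[25:25]
i=26 'b': node 1→12
i=27 'c': node 12→13
i=28 'a': node 13→14  ** P1@[27:28],P3@[26:28],P5@[28:28]
i=29 'b': node 14→15
i=30 'b': node 15→16  ** P4@[25:30]
i=31 'a': node 16→1 ·f  ** P5@[31:31]
i=32 'a': node 1→2  ** P0@[31:32],P5@[32:32]
i=33 'a': node 2→2 ·f  ** P0@[32:33],P5@[33:33]
i=34 'a': node 2→2 ·f  ** P0@[33:34],P5@[34:34]
i=35 'd': node 2→0 ·f
i=36 'a': node 0→1  ** P5@[36:36]
i=37 'c': node 1→3 ·f
i=38 'c': node 3→3 ·f
i=39 'd': node 3→0 ·f
i=40 'b': node 0→5
i=41 'd': node 5→6
i=42 'b': node 6→7
i=43 'a': node 7→8  ** P5@[43:43]
i=44 'b': node 8→9  ** P2@[40:44]
i=45 'b': node 9→5 ·f
i=46 'b': node 5→5 ·f
i=47 'a': node 5→1 ·f  ** P5@[47:47]
i=48 'b': node 1→12
i=49 'c': node 12→13
i=50 'a': node 13→14  ** P1@[49:50],P3@[48:50],P5@[50:50]
i=51 'b': node 14→15
i=52 'b': node 15→16  ** P4@[47:52]
i=53 'd': node 16→6 ·f
i=54 'b': node 6→7

Result: [[2,1],[2,3],[2,5],[3,0],[3,5],[4,0],[4,5],[7,1],[7,3],[7,5],[9,4],[11,1],[11,3],[11,5],[12,0],[12,5],[15,5],[18,1],[18,3],[18,5],[20,4],[25,5],[28,1],[28,3],[28,5],[30,4],[31,5],[32,0],[32,5],[33,0],[33,5],[34,0],[34,5],[36,5],[43,5],[44,2],[47,5],[50,1],[50,3],[50,5],[52,4]]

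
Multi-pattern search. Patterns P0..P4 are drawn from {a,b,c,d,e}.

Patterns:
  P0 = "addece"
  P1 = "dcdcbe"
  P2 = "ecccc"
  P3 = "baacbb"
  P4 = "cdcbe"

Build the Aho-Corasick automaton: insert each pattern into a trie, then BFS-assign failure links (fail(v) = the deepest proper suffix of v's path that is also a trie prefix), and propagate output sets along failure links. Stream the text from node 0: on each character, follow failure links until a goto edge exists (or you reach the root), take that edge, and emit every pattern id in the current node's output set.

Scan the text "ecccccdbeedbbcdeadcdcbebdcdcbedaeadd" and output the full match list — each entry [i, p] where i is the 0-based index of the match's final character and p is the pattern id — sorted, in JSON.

Build automaton:
Trie nodes:
  0='ε' goto a→1 b→18 c→24 d→7 e→13
  1='a' goto d→2
  2='ad' goto d→3
  3='add' goto e→4
  4='adde' goto c→5
  5='addec' goto e→6
  6='addece' goto ·  [P0 ends]
  7='d' goto c→8
  8='dc' goto d→9
  9='dcd' goto c→10
  10='dcdc' goto b→11
  11='dcdcb' goto e→12
  12='dcdcbe' goto ·  [P1 ends]
  13='e' goto c→14
  14='ec' goto c→15
  15='ecc' goto c→16
  16='eccc' goto c→17
  17='ecccc' goto ·  [P2 ends]
  18='b' goto a→19
  19='ba' goto a→20
  20='baa' goto c→21
  21='baac' goto b→22
  22='baacb' goto b→23
  23='baacbb' goto ·  [P3 ends]
  24='c' goto d→25
  25='cd' goto c→26
  26='cdc' goto b→27
  27='cdcb' goto e→28
  28='cdcbe' goto ·  [P4 ends]

BFS fail/out derivation:
  n1('a'): parent n0 fail=0; on 'a' 0 → fail=0;  out ∅∪∅=∅
  n7('d'): parent n0 fail=0; on 'd' 0 → fail=0;  out ∅∪∅=∅
  n13('e'): parent n0 fail=0; on 'e' 0 → fail=0;  out ∅∪∅=∅
  n18('b'): parent n0 fail=0; on 'b' 0 → fail=0;  out ∅∪∅=∅
  n24('c'): parent n0 fail=0; on 'c' 0 → fail=0;  out ∅∪∅=∅
  n2('ad'): parent n1 fail=0; on 'd' 0 → fail=7;  out ∅∪∅=∅
  n8('dc'): parent n7 fail=0; on 'c' 0 → fail=24;  out ∅∪∅=∅
  n14('ec'): parent n13 fail=0; on 'c' 0 → fail=24;  out ∅∪∅=∅
  n19('ba'): parent n18 fail=0; on 'a' 0 → fail=1;  out ∅∪∅=∅
  n25('cd'): parent n24 fail=0; on 'd' 0 → fail=7;  out ∅∪∅=∅
  n3('add'): parent n2 fail=7; on 'd' 7→0 → fail=7;  out ∅∪∅=∅
  n9('dcd'): parent n8 fail=24; on 'd' 24 → fail=25;  out ∅∪∅=∅
  n15('ecc'): parent n14 fail=24; on 'c' 24→0 → fail=24;  out ∅∪∅=∅
  n20('baa'): parent n19 fail=1; on 'a' 1→0 → fail=1;  out ∅∪∅=∅
  n26('cdc'): parent n25 fail=7; on 'c' 7 → fail=8;  out ∅∪∅=∅
  n4('adde'): parent n3 fail=7; on 'e' 7→0 → fail=13;  out ∅∪∅=∅
  n10('dcdc'): parent n9 fail=25; on 'c' 25 → fail=26;  out ∅∪∅=∅
  n16('eccc'): parent n15 fail=24; on 'c' 24→0 → fail=24;  out ∅∪∅=∅
  n21('baac'): parent n20 fail=1; on 'c' 1→0 → fail=24;  out ∅∪∅=∅
  n27('cdcb'): parent n26 fail=8; on 'b' 8→24→0 → fail=18;  out ∅∪∅=∅
  n5('addec'): parent n4 fail=13; on 'c' 13 → fail=14;  out ∅∪∅=∅
  n11('dcdcb'): parent n10 fail=26; on 'b' 26 → fail=27;  out ∅∪∅=∅
  n17('ecccc'): parent n16 fail=24; on 'c' 24→0 → fail=24;  out {2}∪∅={2}
  n22('baacb'): parent n21 fail=24; on 'b' 24→0 → fail=18;  out ∅∪∅=∅
  n28('cdcbe'): parent n27 fail=18; on 'e' 18→0 → fail=13;  out {4}∪∅={4}
  n6('addece'): parent n5 fail=14; on 'e' 14→24→0 → fail=13;  out {0}∪∅={0}
  n12('dcdcbe'): parent n11 fail=27; on 'e' 27 → fail=28;  out {1}∪{4}={1,4}
  n23('baacbb'): parent n22 fail=18; on 'b' 18→0 → fail=18;  out {3}∪∅={3}

Scan:
i=0 'e': node 0→13
i=1 'c': node 13→14
i=2 'c': node 14→15
i=3 'c': node 15→16
i=4 'c': node 16→17  ** P2@[0:4]
i=5 'c': node 17→24 ·f
i=6 'd': node 24→25
i=7 'b': node 25→18 ·f
i=8 'e': node 18→13 ·f
i=9 'e': node 13→13 ·f
i=10 'd': node 13→7 ·f
i=11 'b': node 7→18 ·f
i=12 'b': node 18→18 ·f
i=13 'c': node 18→24 ·f
i=14 'd': node 24→25
i=15 'e': node 25→13 ·f
i=16 'a': node 13→1 ·f
i=17 'd': node 1→2
i=18 'c': node 2→8 ·f
i=19 'd': node 8→9
i=20 'c': node 9→10
i=21 'b': node 10→11
i=22 'e': node 11→12  ** P1@[17:22],P4@[18:22]
i=23 'b': node 12→18 ·f
i=24 'd': node 18→7 ·f
i=25 'c': node 7→8
i=26 'd': node 8→9
i=27 'c': node 9→10
i=28 'b': node 10→11
i=29 'e': node 11→12  ** P1@[24:29],P4@[25:29]
i=30 'd': node 12→7 ·f
i=31 'a': node 7→1 ·f
i=32 'e': node 1→13 ·f
i=33 'a': node 13→1 ·f
i=34 'd': node 1→2
i=35 'd': node 2→3

Result: [[4,2],[22,1],[22,4],[29,1],[29,4]]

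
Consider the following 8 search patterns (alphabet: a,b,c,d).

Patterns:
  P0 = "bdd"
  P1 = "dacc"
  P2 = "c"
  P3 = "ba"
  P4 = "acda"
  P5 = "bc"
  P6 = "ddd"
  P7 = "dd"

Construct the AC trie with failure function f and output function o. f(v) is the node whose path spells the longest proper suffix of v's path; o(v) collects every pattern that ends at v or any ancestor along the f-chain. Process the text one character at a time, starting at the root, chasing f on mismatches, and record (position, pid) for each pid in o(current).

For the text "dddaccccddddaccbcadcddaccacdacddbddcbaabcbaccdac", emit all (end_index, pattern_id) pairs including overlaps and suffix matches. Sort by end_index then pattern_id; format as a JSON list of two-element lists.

Construct AC machine:
Trie (insert patterns):
  n0 'ε': a→10 b→1 c→8 d→4
  n1 'b': a→9 c→14 d→2
  n2 'bd': d→3
  n3 'bdd': ·  [P0 ends]
  n4 'd': a→5 d→15
  n5 'da': c→6
  n6 'dac': c→7
  n7 'dacc': ·  [P1 ends]
  n8 'c': ·  [P2 ends]
  n9 'ba': ·  [P3 ends]
  n10 'a': c→11
  n11 'ac': d→12
  n12 'acd': a→13
  n13 'acda': ·  [P4 ends]
  n14 'bc': ·  [P5 ends]
  n15 'dd': d→16  [P7 ends]
  n16 'ddd': ·  [P6 ends]

BFS fail/out derivation:
  n1('b'): parent n0 fail=0; on 'b' 0 → fail=0;  out ∅∪∅=∅
  n4('d'): parent n0 fail=0; on 'd' 0 → fail=0;  out ∅∪∅=∅
  n8('c'): parent n0 fail=0; on 'c' 0 → fail=0;  out {2}∪∅={2}
  n10('a'): parent n0 fail=0; on 'a' 0 → fail=0;  out ∅∪∅=∅
  n2('bd'): parent n1 fail=0; on 'd' 0 → fail=4;  out ∅∪∅=∅
  n5('da'): parent n4 fail=0; on 'a' 0 → fail=10;  out ∅∪∅=∅
  n9('ba'): parent n1 fail=0; on 'a' 0 → fail=10;  out {3}∪∅={3}
  n11('ac'): parent n10 fail=0; on 'c' 0 → fail=8;  out ∅∪{2}={2}
  n14('bc'): parent n1 fail=0; on 'c' 0 → fail=8;  out {5}∪{2}={2,5}
  n15('dd'): parent n4 fail=0; on 'd' 0 → fail=4;  out {7}∪∅={7}
  n3('bdd'): parent n2 fail=4; on 'd' 4 → fail=15;  out {0}∪{7}={0,7}
  n6('dac'): parent n5 fail=10; on 'c' 10 → fail=11;  out ∅∪{2}={2}
  n12('acd'): parent n11 fail=8; on 'd' 8→0 → fail=4;  out ∅∪∅=∅
  n16('ddd'): parent n15 fail=4; on 'd' 4 → fail=15;  out {6}∪{7}={6,7}
  n7('dacc'): parent n6 fail=11; on 'c' 11→8→0 → fail=8;  out {1}∪{2}={1,2}
  n13('acda'): parent n12 fail=4; on 'a' 4 → fail=5;  out {4}∪∅={4}

Scan:
[0] read 'd'  n0⇒n4
[1] read 'd'  n4⇒n15  emit P7@[0:1]
[2] read 'd'  n15⇒n16  emit P6@[0:2],P7@[1:2]
[3] read 'a'  n16⇒n5 (fail-walked)
[4] read 'c'  n5⇒n6  emit P2@[4:4]
[5] read 'c'  n6⇒n7  emit P1@[2:5],P2@[5:5]
[6] read 'c'  n7⇒n8 (fail-walked)  emit P2@[6:6]
[7] read 'c'  n8⇒n8 (fail-walked)  emit P2@[7:7]
[8] read 'd'  n8⇒n4 (fail-walked)
[9] read 'd'  n4⇒n15  emit P7@[8:9]
[10] read 'd'  n15⇒n16  emit P6@[8:10],P7@[9:10]
[11] read 'd'  n16⇒n16 (fail-walked)  emit P6@[9:11],P7@[10:11]
[12] read 'a'  n16⇒n5 (fail-walked)
[13] read 'c'  n5⇒n6  emit P2@[13:13]
[14] read 'c'  n6⇒n7  emit P1@[11:14],P2@[14:14]
[15] read 'b'  n7⇒n1 (fail-walked)
[16] read 'c'  n1⇒n14  emit P2@[16:16],P5@[15:16]
[17] read 'a'  n14⇒n10 (fail-walked)
[18] read 'd'  n10⇒n4 (fail-walked)
[19] read 'c'  n4⇒n8 (fail-walked)  emit P2@[19:19]
[20] read 'd'  n8⇒n4 (fail-walked)
[21] read 'd'  n4⇒n15  emit P7@[20:21]
[22] read 'a'  n15⇒n5 (fail-walked)
[23] read 'c'  n5⇒n6  emit P2@[23:23]
[24] read 'c'  n6⇒n7  emit P1@[21:24],P2@[24:24]
[25] read 'a'  n7⇒n10 (fail-walked)
[26] read 'c'  n10⇒n11  emit P2@[26:26]
[27] read 'd'  n11⇒n12
[28] read 'a'  n12⇒n13  emit P4@[25:28]
[29] read 'c'  n13⇒n6 (fail-walked)  emit P2@[29:29]
[30] read 'd'  n6⇒n12 (fail-walked)
[31] read 'd'  n12⇒n15 (fail-walked)  emit P7@[30:31]
[32] read 'b'  n15⇒n1 (fail-walked)
[33] read 'd'  n1⇒n2
[34] read 'd'  n2⇒n3  emit P0@[32:34],P7@[33:34]
[35] read 'c'  n3⇒n8 (fail-walked)  emit P2@[35:35]
[36] read 'b'  n8⇒n1 (fail-walked)
[37] read 'a'  n1⇒n9  emit P3@[36:37]
[38] read 'a'  n9⇒n10 (fail-walked)
[39] read 'b'  n10⇒n1 (fail-walked)
[40] read 'c'  n1⇒n14  emit P2@[40:40],P5@[39:40]
[41] read 'b'  n14⇒n1 (fail-walked)
[42] read 'a'  n1⇒n9  emit P3@[41:42]
[43] read 'c'  n9⇒n11 (fail-walked)  emit P2@[43:43]
[44] read 'c'  n11⇒n8 (fail-walked)  emit P2@[44:44]
[45] read 'd'  n8⇒n4 (fail-walked)
[46] read 'a'  n4⇒n5
[47] read 'c'  n5⇒n6  emit P2@[47:47]

Result: [[1,7],[2,6],[2,7],[4,2],[5,1],[5,2],[6,2],[7,2],[9,7],[10,6],[10,7],[11,6],[11,7],[13,2],[14,1],[14,2],[16,2],[16,5],[19,2],[21,7],[23,2],[24,1],[24,2],[26,2],[28,4],[29,2],[31,7],[34,0],[34,7],[35,2],[37,3],[40,2],[40,5],[42,3],[43,2],[44,2],[47,2]]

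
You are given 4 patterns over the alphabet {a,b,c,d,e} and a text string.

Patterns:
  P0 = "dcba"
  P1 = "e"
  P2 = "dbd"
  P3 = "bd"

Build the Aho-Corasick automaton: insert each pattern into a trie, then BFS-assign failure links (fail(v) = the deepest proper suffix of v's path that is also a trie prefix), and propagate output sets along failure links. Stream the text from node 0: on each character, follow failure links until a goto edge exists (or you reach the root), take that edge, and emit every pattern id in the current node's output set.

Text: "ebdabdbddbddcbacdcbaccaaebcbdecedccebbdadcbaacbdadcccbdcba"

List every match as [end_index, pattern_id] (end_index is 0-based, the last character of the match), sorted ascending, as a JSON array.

Construct AC machine:
Trie nodes:
  0='ε' goto b→8 d→1 e→5
  1='d' goto b→6 c→2
  2='dc' goto b→3
  3='dcb' goto a→4
  4='dcba' goto ·  [P0 ends]
  5='e' goto ·  [P1 ends]
  6='db' goto d→7
  7='dbd' goto ·  [P2 ends]
  8='b' goto d→9
  9='bd' goto ·  [P3 ends]

BFS fail/out derivation:
  fail(1) 'd': from fail(0)=0 chase 'd': 0 ⇒ 0;  out=∅∪out(0)=∅
  fail(5) 'e': from fail(0)=0 chase 'e': 0 ⇒ 0;  out={1}∪out(0)={1}
  fail(8) 'b': from fail(0)=0 chase 'b': 0 ⇒ 0;  out=∅∪out(0)=∅
  fail(2) 'dc': from fail(1)=0 chase 'c': 0 ⇒ 0;  out=∅∪out(0)=∅
  fail(6) 'db': from fail(1)=0 chase 'b': 0 ⇒ 8;  out=∅∪out(8)=∅
  fail(9) 'bd': from fail(8)=0 chase 'd': 0 ⇒ 1;  out={3}∪out(1)={3}
  fail(3) 'dcb': from fail(2)=0 chase 'b': 0 ⇒ 8;  out=∅∪out(8)=∅
  fail(7) 'dbd': from fail(6)=8 chase 'd': 8 ⇒ 9;  out={2}∪out(9)={2,3}
  fail(4) 'dcba': from fail(3)=8 chase 'a': 8→0 ⇒ 0;  out={0}∪out(0)={0}

Text stream:
i=0 'e': node 0→5  ** P1@[0:0]
i=1 'b': node 5→8 (via fail)
i=2 'd': node 8→9  ** P3@[1:2]
i=3 'a': node 9→0 (via fail)
i=4 'b': node 0→8
i=5 'd': node 8→9  ** P3@[4:5]
i=6 'b': node 9→6 (via fail)
i=7 'd': node 6→7  ** P2@[5:7],P3@[6:7]
i=8 'd': node 7→1 (via fail)
i=9 'b': node 1→6
i=10 'd': node 6→7  ** P2@[8:10],P3@[9:10]
i=11 'd': node 7→1 (via fail)
i=12 'c': node 1→2
i=13 'b': node 2→3
i=14 'a': node 3→4  ** P0@[11:14]
i=15 'c': node 4→0 (via fail)
i=16 'd': node 0→1
i=17 'c': node 1→2
i=18 'b': node 2→3
i=19 'a': node 3→4  ** P0@[16:19]
i=20 'c': node 4→0 (via fail)
i=21 'c': node 0→0
i=22 'a': node 0→0
i=23 'a': node 0→0
i=24 'e': node 0→5  ** P1@[24:24]
i=25 'b': node 5→8 (via fail)
i=26 'c': node 8→0 (via fail)
i=27 'b': node 0→8
i=28 'd': node 8→9  ** P3@[27:28]
i=29 'e': node 9→5 (via fail)  ** P1@[29:29]
i=30 'c': node 5→0 (via fail)
i=31 'e': node 0→5  ** P1@[31:31]
i=32 'd': node 5→1 (via fail)
i=33 'c': node 1→2
i=34 'c': node 2→0 (via fail)
i=35 'e': node 0→5  ** P1@[35:35]
i=36 'b': node 5→8 (via fail)
i=37 'b': node 8→8 (via fail)
i=38 'd': node 8→9  ** P3@[37:38]
i=39 'a': node 9→0 (via fail)
i=40 'd': node 0→1
i=41 'c': node 1→2
i=42 'b': node 2→3
i=43 'a': node 3→4  ** P0@[40:43]
i=44 'a': node 4→0 (via fail)
i=45 'c': node 0→0
i=46 'b': node 0→8
i=47 'd': node 8→9  ** P3@[46:47]
i=48 'a': node 9→0 (via fail)
i=49 'd': node 0→1
i=50 'c': node 1→2
i=51 'c': node 2→0 (via fail)
i=52 'c': node 0→0
i=53 'b': node 0→8
i=54 'd': node 8→9  ** P3@[53:54]
i=55 'c': node 9→2 (via fail)
i=56 'b': node 2→3
i=57 'a': node 3→4  ** P0@[54:57]

Result: [[0,1],[2,3],[5,3],[7,2],[7,3],[10,2],[10,3],[14,0],[19,0],[24,1],[28,3],[29,1],[31,1],[35,1],[38,3],[43,0],[47,3],[54,3],[57,0]]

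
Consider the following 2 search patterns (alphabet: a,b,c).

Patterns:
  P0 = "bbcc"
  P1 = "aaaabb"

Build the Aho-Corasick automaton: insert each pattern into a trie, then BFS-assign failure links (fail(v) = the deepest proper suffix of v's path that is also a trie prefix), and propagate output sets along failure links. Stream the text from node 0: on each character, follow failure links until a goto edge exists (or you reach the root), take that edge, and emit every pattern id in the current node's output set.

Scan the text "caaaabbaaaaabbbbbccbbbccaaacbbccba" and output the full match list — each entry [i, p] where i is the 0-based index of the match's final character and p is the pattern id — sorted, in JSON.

Build:
Trie (insert patterns):
  0='ε' goto a→5 b→1
  1='b' goto b→2
  2='bb' goto c→3
  3='bbc' goto c→4
  4='bbcc' goto ·  ←P0
  5='a' goto a→6
  6='aa' goto a→7
  7='aaa' goto a→8
  8='aaaa' goto b→9
  9='aaaab' goto b→10
  10='aaaabb' goto ·  ←P1

BFS fail/out derivation:
  n1('b'): parent n0 fail=0; on 'b' 0 → fail=0;  out ∅∪∅=∅
  n5('a'): parent n0 fail=0; on 'a' 0 → fail=0;  out ∅∪∅=∅
  n2('bb'): parent n1 fail=0; on 'b' 0 → fail=1;  out ∅∪∅=∅
  n6('aa'): parent n5 fail=0; on 'a' 0 → fail=5;  out ∅∪∅=∅
  n3('bbc'): parent n2 fail=1; on 'c' 1→0 → fail=0;  out ∅∪∅=∅
  n7('aaa'): parent n6 fail=5; on 'a' 5 → fail=6;  out ∅∪∅=∅
  n4('bbcc'): parent n3 fail=0; on 'c' 0 → fail=0;  out {0}∪∅={0}
  n8('aaaa'): parent n7 fail=6; on 'a' 6 → fail=7;  out ∅∪∅=∅
  n9('aaaab'): parent n8 fail=7; on 'b' 7→6→5→0 → fail=1;  out ∅∪∅=∅
  n10('aaaabb'): parent n9 fail=1; on 'b' 1 → fail=2;  out {1}∪∅={1}

Text stream:
[0] read 'c'  n0⇒n0
[1] read 'a'  n0⇒n5
[2] read 'a'  n5⇒n6
[3] read 'a'  n6⇒n7
[4] read 'a'  n7⇒n8
[5] read 'b'  n8⇒n9
[6] read 'b'  n9⇒n10  emit P1@[1:6]
[7] read 'a'  n10⇒n5 (fail-walked)
[8] read 'a'  n5⇒n6
[9] read 'a'  n6⇒n7
[10] read 'a'  n7⇒n8
[11] read 'a'  n8⇒n8 (fail-walked)
[12] read 'b'  n8⇒n9
[13] read 'b'  n9⇒n10  emit P1@[8:13]
[14] read 'b'  n10⇒n2 (fail-walked)
[15] read 'b'  n2⇒n2 (fail-walked)
[16] read 'b'  n2⇒n2 (fail-walked)
[17] read 'c'  n2⇒n3
[18] read 'c'  n3⇒n4  emit P0@[15:18]
[19] read 'b'  n4⇒n1 (fail-walked)
[20] read 'b'  n1⇒n2
[21] read 'b'  n2⇒n2 (fail-walked)
[22] read 'c'  n2⇒n3
[23] read 'c'  n3⇒n4  emit P0@[20:23]
[24] read 'a'  n4⇒n5 (fail-walked)
[25] read 'a'  n5⇒n6
[26] read 'a'  n6⇒n7
[27] read 'c'  n7⇒n0 (fail-walked)
[28] read 'b'  n0⇒n1
[29] read 'b'  n1⇒n2
[30] read 'c'  n2⇒n3
[31] read 'c'  n3⇒n4  emit P0@[28:31]
[32] read 'b'  n4⇒n1 (fail-walked)
[33] read 'a'  n1⇒n5 (fail-walked)

All matches (sorted): [[6,1],[13,1],[18,0],[23,0],[31,0]]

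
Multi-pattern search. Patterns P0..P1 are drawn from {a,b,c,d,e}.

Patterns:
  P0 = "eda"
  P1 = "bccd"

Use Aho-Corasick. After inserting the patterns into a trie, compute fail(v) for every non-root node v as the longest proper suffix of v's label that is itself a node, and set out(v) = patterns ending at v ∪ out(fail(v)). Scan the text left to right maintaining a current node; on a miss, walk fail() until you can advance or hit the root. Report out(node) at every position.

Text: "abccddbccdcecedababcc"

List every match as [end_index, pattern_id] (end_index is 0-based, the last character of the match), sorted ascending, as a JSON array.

Build automaton:
Trie (insert patterns):
  0='ε' goto b→4 e→1
  1='e' goto d→2
  2='ed' goto a→3
  3='eda' goto ·  [P0 ends]
  4='b' goto c→5
  5='bc' goto c→6
  6='bcc' goto d→7
  7='bccd' goto ·  [P1 ends]

BFS fail/out derivation:
  fail(1) 'e': from fail(0)=0 chase 'e': 0 ⇒ 0;  out=∅∪out(0)=∅
  fail(4) 'b': from fail(0)=0 chase 'b': 0 ⇒ 0;  out=∅∪out(0)=∅
  fail(2) 'ed': from fail(1)=0 chase 'd': 0 ⇒ 0;  out=∅∪out(0)=∅
  fail(5) 'bc': from fail(4)=0 chase 'c': 0 ⇒ 0;  out=∅∪out(0)=∅
  fail(3) 'eda': from fail(2)=0 chase 'a': 0 ⇒ 0;  out={0}∪out(0)={0}
  fail(6) 'bcc': from fail(5)=0 chase 'c': 0 ⇒ 0;  out=∅∪out(0)=∅
  fail(7) 'bccd': from fail(6)=0 chase 'd': 0 ⇒ 0;  out={1}∪out(0)={1}

Text stream:
i=0 'a': node 0→0
i=1 'b': node 0→4
i=2 'c': node 4→5
i=3 'c': node 5→6
i=4 'd': node 6→7  ** P1@[1:4]
i=5 'd': node 7→0 ·f
i=6 'b': node 0→4
i=7 'c': node 4→5
i=8 'c': node 5→6
i=9 'd': node 6→7  ** P1@[6:9]
i=10 'c': node 7→0 ·f
i=11 'e': node 0→1
i=12 'c': node 1→0 ·f
i=13 'e': node 0→1
i=14 'd': node 1→2
i=15 'a': node 2→3  ** P0@[13:15]
i=16 'b': node 3→4 ·f
i=17 'a': node 4→0 ·f
i=18 'b': node 0→4
i=19 'c': node 4→5
i=20 'c': node 5→6

Result: [[4,1],[9,1],[15,0]]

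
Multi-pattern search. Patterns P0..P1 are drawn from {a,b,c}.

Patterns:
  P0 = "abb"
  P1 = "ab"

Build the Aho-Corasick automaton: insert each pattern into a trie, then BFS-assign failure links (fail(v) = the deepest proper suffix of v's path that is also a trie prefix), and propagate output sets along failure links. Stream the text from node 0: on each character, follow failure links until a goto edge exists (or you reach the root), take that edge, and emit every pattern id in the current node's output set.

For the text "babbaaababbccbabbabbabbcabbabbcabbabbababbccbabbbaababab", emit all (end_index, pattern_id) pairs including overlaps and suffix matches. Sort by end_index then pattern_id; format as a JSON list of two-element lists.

Construct AC machine:
Trie nodes:
  n0 'ε': a→1
  n1 'a': b→2
  n2 'ab': b→3  [P1 ends]
  n3 'abb': ·  [P0 ends]

BFS fail/out derivation:
  n1('a'): parent n0 fail=0; on 'a' 0 → fail=0;  out ∅∪∅=∅
  n2('ab'): parent n1 fail=0; on 'b' 0 → fail=0;  out {1}∪∅={1}
  n3('abb'): parent n2 fail=0; on 'b' 0 → fail=0;  out {0}∪∅={0}

Run:
[0] read 'b'  n0⇒n0
[1] read 'a'  n0⇒n1
[2] read 'b'  n1⇒n2  emit P1@[1:2]
[3] read 'b'  n2⇒n3  emit P0@[1:3]
[4] read 'a'  n3⇒n1 (fail-walked)
[5] read 'a'  n1⇒n1 (fail-walked)
[6] read 'a'  n1⇒n1 (fail-walked)
[7] read 'b'  n1⇒n2  emit P1@[6:7]
[8] read 'a'  n2⇒n1 (fail-walked)
[9] read 'b'  n1⇒n2  emit P1@[8:9]
[10] read 'b'  n2⇒n3  emit P0@[8:10]
[11] read 'c'  n3⇒n0 (fail-walked)
[12] read 'c'  n0⇒n0
[13] read 'b'  n0⇒n0
[14] read 'a'  n0⇒n1
[15] read 'b'  n1⇒n2  emit P1@[14:15]
[16] read 'b'  n2⇒n3  emit P0@[14:16]
[17] read 'a'  n3⇒n1 (fail-walked)
[18] read 'b'  n1⇒n2  emit P1@[17:18]
[19] read 'b'  n2⇒n3  emit P0@[17:19]
[20] read 'a'  n3⇒n1 (fail-walked)
[21] read 'b'  n1⇒n2  emit P1@[20:21]
[22] read 'b'  n2⇒n3  emit P0@[20:22]
[23] read 'c'  n3⇒n0 (fail-walked)
[24] read 'a'  n0⇒n1
[25] read 'b'  n1⇒n2  emit P1@[24:25]
[26] read 'b'  n2⇒n3  emit P0@[24:26]
[27] read 'a'  n3⇒n1 (fail-walked)
[28] read 'b'  n1⇒n2  emit P1@[27:28]
[29] read 'b'  n2⇒n3  emit P0@[27:29]
[30] read 'c'  n3⇒n0 (fail-walked)
[31] read 'a'  n0⇒n1
[32] read 'b'  n1⇒n2  emit P1@[31:32]
[33] read 'b'  n2⇒n3  emit P0@[31:33]
[34] read 'a'  n3⇒n1 (fail-walked)
[35] read 'b'  n1⇒n2  emit P1@[34:35]
[36] read 'b'  n2⇒n3  emit P0@[34:36]
[37] read 'a'  n3⇒n1 (fail-walked)
[38] read 'b'  n1⇒n2  emit P1@[37:38]
[39] read 'a'  n2⇒n1 (fail-walked)
[40] read 'b'  n1⇒n2  emit P1@[39:40]
[41] read 'b'  n2⇒n3  emit P0@[39:41]
[42] read 'c'  n3⇒n0 (fail-walked)
[43] read 'c'  n0⇒n0
[44] read 'b'  n0⇒n0
[45] read 'a'  n0⇒n1
[46] read 'b'  n1⇒n2  emit P1@[45:46]
[47] read 'b'  n2⇒n3  emit P0@[45:47]
[48] read 'b'  n3⇒n0 (fail-walked)
[49] read 'a'  n0⇒n1
[50] read 'a'  n1⇒n1 (fail-walked)
[51] read 'b'  n1⇒n2  emit P1@[50:51]
[52] read 'a'  n2⇒n1 (fail-walked)
[53] read 'b'  n1⇒n2  emit P1@[52:53]
[54] read 'a'  n2⇒n1 (fail-walked)
[55] read 'b'  n1⇒n2  emit P1@[54:55]

All matches (sorted): [[2,1],[3,0],[7,1],[9,1],[10,0],[15,1],[16,0],[18,1],[19,0],[21,1],[22,0],[25,1],[26,0],[28,1],[29,0],[32,1],[33,0],[35,1],[36,0],[38,1],[40,1],[41,0],[46,1],[47,0],[51,1],[53,1],[55,1]]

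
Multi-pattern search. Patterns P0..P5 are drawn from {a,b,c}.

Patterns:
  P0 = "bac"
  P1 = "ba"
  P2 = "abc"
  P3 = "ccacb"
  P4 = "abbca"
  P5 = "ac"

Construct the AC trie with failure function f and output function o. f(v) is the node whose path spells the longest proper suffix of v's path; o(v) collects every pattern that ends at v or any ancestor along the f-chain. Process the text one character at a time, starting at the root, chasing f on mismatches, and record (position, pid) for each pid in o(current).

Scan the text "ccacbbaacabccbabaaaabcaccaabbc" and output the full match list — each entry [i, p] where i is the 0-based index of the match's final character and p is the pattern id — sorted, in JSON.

Build:
Trie (insert patterns):
  0='ε' goto a→4 b→1 c→7
  1='b' goto a→2
  2='ba' goto c→3  [P1 ends]
  3='bac' goto ·  [P0 ends]
  4='a' goto b→5 c→15
  5='ab' goto b→12 c→6
  6='abc' goto ·  [P2 ends]
  7='c' goto c→8
  8='cc' goto a→9
  9='cca' goto c→10
  10='ccac' goto b→11
  11='ccacb' goto ·  [P3 ends]
  12='abb' goto c→13
  13='abbc' goto a→14
  14='abbca' goto ·  [P4 ends]
  15='ac' goto ·  [P5 ends]

Failure links (BFS by depth):
  n1('b'): parent n0 fail=0; on 'b' 0 → fail=0;  out ∅∪∅=∅
  n4('a'): parent n0 fail=0; on 'a' 0 → fail=0;  out ∅∪∅=∅
  n7('c'): parent n0 fail=0; on 'c' 0 → fail=0;  out ∅∪∅=∅
  n2('ba'): parent n1 fail=0; on 'a' 0 → fail=4;  out {1}∪∅={1}
  n5('ab'): parent n4 fail=0; on 'b' 0 → fail=1;  out ∅∪∅=∅
  n8('cc'): parent n7 fail=0; on 'c' 0 → fail=7;  out ∅∪∅=∅
  n15('ac'): parent n4 fail=0; on 'c' 0 → fail=7;  out {5}∪∅={5}
  n3('bac'): parent n2 fail=4; on 'c' 4 → fail=15;  out {0}∪{5}={0,5}
  n6('abc'): parent n5 fail=1; on 'c' 1→0 → fail=7;  out {2}∪∅={2}
  n9('cca'): parent n8 fail=7; on 'a' 7→0 → fail=4;  out ∅∪∅=∅
  n12('abb'): parent n5 fail=1; on 'b' 1→0 → fail=1;  out ∅∪∅=∅
  n10('ccac'): parent n9 fail=4; on 'c' 4 → fail=15;  out ∅∪{5}={5}
  n13('abbc'): parent n12 fail=1; on 'c' 1→0 → fail=7;  out ∅∪∅=∅
  n11('ccacb'): parent n10 fail=15; on 'b' 15→7→0 → fail=1;  out {3}∪∅={3}
  n14('abbca'): parent n13 fail=7; on 'a' 7→0 → fail=4;  out {4}∪∅={4}

Scan:
i=0 'c': node 0→7
i=1 'c': node 7→8
i=2 'a': node 8→9
i=3 'c': node 9→10  → match P5@[2:3]
i=4 'b': node 10→11  → match P3@[0:4]
i=5 'b': node 11→1 (via fail)
i=6 'a': node 1→2  → match P1@[5:6]
i=7 'a': node 2→4 (via fail)
i=8 'c': node 4→15  → match P5@[7:8]
i=9 'a': node 15→4 (via fail)
i=10 'b': node 4→5
i=11 'c': node 5→6  → match P2@[9:11]
i=12 'c': node 6→8 (via fail)
i=13 'b': node 8→1 (via fail)
i=14 'a': node 1→2  → match P1@[13:14]
i=15 'b': node 2→5 (via fail)
i=16 'a': node 5→2 (via fail)  → match P1@[15:16]
i=17 'a': node 2→4 (via fail)
i=18 'a': node 4→4 (via fail)
i=19 'a': node 4→4 (via fail)
i=20 'b': node 4→5
i=21 'c': node 5→6  → match P2@[19:21]
i=22 'a': node 6→4 (via fail)
i=23 'c': node 4→15  → match P5@[22:23]
i=24 'c': node 15→8 (via fail)
i=25 'a': node 8→9
i=26 'a': node 9→4 (via fail)
i=27 'b': node 4→5
i=28 'b': node 5→12
i=29 'c': node 12→13

Matches: [[3,5],[4,3],[6,1],[8,5],[11,2],[14,1],[16,1],[21,2],[23,5]]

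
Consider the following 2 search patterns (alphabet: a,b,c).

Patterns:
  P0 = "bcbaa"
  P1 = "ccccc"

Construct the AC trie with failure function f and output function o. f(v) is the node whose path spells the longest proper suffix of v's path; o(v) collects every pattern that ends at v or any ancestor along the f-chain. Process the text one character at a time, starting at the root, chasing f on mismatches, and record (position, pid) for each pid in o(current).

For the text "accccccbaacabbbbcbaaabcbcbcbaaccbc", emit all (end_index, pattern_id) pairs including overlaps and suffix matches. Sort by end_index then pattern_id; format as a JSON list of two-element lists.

Build:
Trie (insert patterns):
  0='ε' goto b→1 c→6
  1='b' goto c→2
  2='bc' goto b→3
  3='bcb' goto a→4
  4='bcba' goto a→5
  5='bcbaa' goto ·  [P0 ends]
  6='c' goto c→7
  7='cc' goto c→8
  8='ccc' goto c→9
  9='cccc' goto c→10
  10='ccccc' goto ·  [P1 ends]

BFS fail/out derivation:
  n1('b'): parent n0 fail=0; on 'b' 0 → fail=0;  out ∅∪∅=∅
  n6('c'): parent n0 fail=0; on 'c' 0 → fail=0;  out ∅∪∅=∅
  n2('bc'): parent n1 fail=0; on 'c' 0 → fail=6;  out ∅∪∅=∅
  n7('cc'): parent n6 fail=0; on 'c' 0 → fail=6;  out ∅∪∅=∅
  n3('bcb'): parent n2 fail=6; on 'b' 6→0 → fail=1;  out ∅∪∅=∅
  n8('ccc'): parent n7 fail=6; on 'c' 6 → fail=7;  out ∅∪∅=∅
  n4('bcba'): parent n3 fail=1; on 'a' 1→0 → fail=0;  out ∅∪∅=∅
  n9('cccc'): parent n8 fail=7; on 'c' 7 → fail=8;  out ∅∪∅=∅
  n5('bcbaa'): parent n4 fail=0; on 'a' 0 → fail=0;  out {0}∪∅={0}
  n10('ccccc'): parent n9 fail=8; on 'c' 8 → fail=9;  out {1}∪∅={1}

Text stream:
pos 0 'a': at 0
pos 1 'c': at 6
pos 2 'c': at 7
pos 3 'c': at 8
pos 4 'c': at 9
pos 5 'c': at 10  emit P1@[1:5]
pos 6 'c': at 10 ·f  emit P1@[2:6]
pos 7 'b': at 1 ·f
pos 8 'a': at 0 ·f
pos 9 'a': at 0
pos 10 'c': at 6
pos 11 'a': at 0 ·f
pos 12 'b': at 1
pos 13 'b': at 1 ·f
pos 14 'b': at 1 ·f
pos 15 'b': at 1 ·f
pos 16 'c': at 2
pos 17 'b': at 3
pos 18 'a': at 4
pos 19 'a': at 5  emit P0@[15:19]
pos 20 'a': at 0 ·f
pos 21 'b': at 1
pos 22 'c': at 2
pos 23 'b': at 3
pos 24 'c': at 2 ·f
pos 25 'b': at 3
pos 26 'c': at 2 ·f
pos 27 'b': at 3
pos 28 'a': at 4
pos 29 'a': at 5  emit P0@[25:29]
pos 30 'c': at 6 ·f
pos 31 'c': at 7
pos 32 'b': at 1 ·f
pos 33 'c': at 2

Matches: [[5,1],[6,1],[19,0],[29,0]]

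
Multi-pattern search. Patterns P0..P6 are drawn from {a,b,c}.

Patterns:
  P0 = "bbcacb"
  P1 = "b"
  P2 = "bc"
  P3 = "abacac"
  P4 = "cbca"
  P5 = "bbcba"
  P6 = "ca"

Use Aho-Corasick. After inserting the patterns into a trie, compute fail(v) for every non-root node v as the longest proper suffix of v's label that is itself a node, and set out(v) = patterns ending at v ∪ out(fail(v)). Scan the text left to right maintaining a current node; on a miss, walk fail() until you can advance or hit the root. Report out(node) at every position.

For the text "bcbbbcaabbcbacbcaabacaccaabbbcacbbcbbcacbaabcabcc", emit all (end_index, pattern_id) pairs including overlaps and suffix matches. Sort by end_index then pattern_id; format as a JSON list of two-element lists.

Build automaton:
Trie (insert patterns):
  0='ε' goto a→8 b→1 c→14
  1='b' goto b→2 c→7  ←P1
  2='bb' goto c→3
  3='bbc' goto a→4 b→18
  4='bbca' goto c→5
  5='bbcac' goto b→6
  6='bbcacb' goto ·  ←P0
  7='bc' goto ·  ←P2
  8='a' goto b→9
  9='ab' goto a→10
  10='aba' goto c→11
  11='abac' goto a→12
  12='abaca' goto c→13
  13='abacac' goto ·  ←P3
  14='c' goto a→20 b→15
  15='cb' goto c→16
  16='cbc' goto a→17
  17='cbca' goto ·  ←P4
  18='bbcb' goto a→19
  19='bbcba' goto ·  ←P5
  20='ca' goto ·  ←P6

Failure links (BFS by depth):
  fail(1) 'b': from fail(0)=0 chase 'b': 0 ⇒ 0;  out={1}∪out(0)={1}
  fail(8) 'a': from fail(0)=0 chase 'a': 0 ⇒ 0;  out=∅∪out(0)=∅
  fail(14) 'c': from fail(0)=0 chase 'c': 0 ⇒ 0;  out=∅∪out(0)=∅
  fail(2) 'bb': from fail(1)=0 chase 'b': 0 ⇒ 1;  out=∅∪out(1)={1}
  fail(7) 'bc': from fail(1)=0 chase 'c': 0 ⇒ 14;  out={2}∪out(14)={2}
  fail(9) 'ab': from fail(8)=0 chase 'b': 0 ⇒ 1;  out=∅∪out(1)={1}
  fail(15) 'cb': from fail(14)=0 chase 'b': 0 ⇒ 1;  out=∅∪out(1)={1}
  fail(20) 'ca': from fail(14)=0 chase 'a': 0 ⇒ 8;  out={6}∪out(8)={6}
  fail(3) 'bbc': from fail(2)=1 chase 'c': 1 ⇒ 7;  out=∅∪out(7)={2}
  fail(10) 'aba': from fail(9)=1 chase 'a': 1→0 ⇒ 8;  out=∅∪out(8)=∅
  fail(16) 'cbc': from fail(15)=1 chase 'c': 1 ⇒ 7;  out=∅∪out(7)={2}
  fail(4) 'bbca': from fail(3)=7 chase 'a': 7→14 ⇒ 20;  out=∅∪out(20)={6}
  fail(11) 'abac': from fail(10)=8 chase 'c': 8→0 ⇒ 14;  out=∅∪out(14)=∅
  fail(17) 'cbca': from fail(16)=7 chase 'a': 7→14 ⇒ 20;  out={4}∪out(20)={4,6}
  fail(18) 'bbcb': from fail(3)=7 chase 'b': 7→14 ⇒ 15;  out=∅∪out(15)={1}
  fail(5) 'bbcac': from fail(4)=20 chase 'c': 20→8→0 ⇒ 14;  out=∅∪out(14)=∅
  fail(12) 'abaca': from fail(11)=14 chase 'a': 14 ⇒ 20;  out=∅∪out(20)={6}
  fail(19) 'bbcba': from fail(18)=15 chase 'a': 15→1→0 ⇒ 8;  out={5}∪out(8)={5}
  fail(6) 'bbcacb': from fail(5)=14 chase 'b': 14 ⇒ 15;  out={0}∪out(15)={0,1}
  fail(13) 'abacac': from fail(12)=20 chase 'c': 20→8→0 ⇒ 14;  out={3}∪out(14)={3}

Run:
pos 0 'b': at 1  → match P1@[0:0]
pos 1 'c': at 7  → match P2@[0:1]
pos 2 'b': at 15 (via fail)  → match P1@[2:2]
pos 3 'b': at 2 (via fail)  → match P1@[3:3]
pos 4 'b': at 2 (via fail)  → match P1@[4:4]
pos 5 'c': at 3  → match P2@[4:5]
pos 6 'a': at 4  → match P6@[5:6]
pos 7 'a': at 8 (via fail)
pos 8 'b': at 9  → match P1@[8:8]
pos 9 'b': at 2 (via fail)  → match P1@[9:9]
pos 10 'c': at 3  → match P2@[9:10]
pos 11 'b': at 18  → match P1@[11:11]
pos 12 'a': at 19  → match P5@[8:12]
pos 13 'c': at 14 (via fail)
pos 14 'b': at 15  → match P1@[14:14]
pos 15 'c': at 16  → match P2@[14:15]
pos 16 'a': at 17  → match P4@[13:16],P6@[15:16]
pos 17 'a': at 8 (via fail)
pos 18 'b': at 9  → match P1@[18:18]
pos 19 'a': at 10
pos 20 'c': at 11
pos 21 'a': at 12  → match P6@[20:21]
pos 22 'c': at 13  → match P3@[17:22]
pos 23 'c': at 14 (via fail)
pos 24 'a': at 20  → match P6@[23:24]
pos 25 'a': at 8 (via fail)
pos 26 'b': at 9  → match P1@[26:26]
pos 27 'b': at 2 (via fail)  → match P1@[27:27]
pos 28 'b': at 2 (via fail)  → match P1@[28:28]
pos 29 'c': at 3  → match P2@[28:29]
pos 30 'a': at 4  → match P6@[29:30]
pos 31 'c': at 5
pos 32 'b': at 6  → match P0@[27:32],P1@[32:32]
pos 33 'b': at 2 (via fail)  → match P1@[33:33]
pos 34 'c': at 3  → match P2@[33:34]
pos 35 'b': at 18  → match P1@[35:35]
pos 36 'b': at 2 (via fail)  → match P1@[36:36]
pos 37 'c': at 3  → match P2@[36:37]
pos 38 'a': at 4  → match P6@[37:38]
pos 39 'c': at 5
pos 40 'b': at 6  → match P0@[35:40],P1@[40:40]
pos 41 'a': at 8 (via fail)
pos 42 'a': at 8 (via fail)
pos 43 'b': at 9  → match P1@[43:43]
pos 44 'c': at 7 (via fail)  → match P2@[43:44]
pos 45 'a': at 20 (via fail)  → match P6@[44:45]
pos 46 'b': at 9 (via fail)  → match P1@[46:46]
pos 47 'c': at 7 (via fail)  → match P2@[46:47]
pos 48 'c': at 14 (via fail)

Result: [[0,1],[1,2],[2,1],[3,1],[4,1],[5,2],[6,6],[8,1],[9,1],[10,2],[11,1],[12,5],[14,1],[15,2],[16,4],[16,6],[18,1],[21,6],[22,3],[24,6],[26,1],[27,1],[28,1],[29,2],[30,6],[32,0],[32,1],[33,1],[34,2],[35,1],[36,1],[37,2],[38,6],[40,0],[40,1],[43,1],[44,2],[45,6],[46,1],[47,2]]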